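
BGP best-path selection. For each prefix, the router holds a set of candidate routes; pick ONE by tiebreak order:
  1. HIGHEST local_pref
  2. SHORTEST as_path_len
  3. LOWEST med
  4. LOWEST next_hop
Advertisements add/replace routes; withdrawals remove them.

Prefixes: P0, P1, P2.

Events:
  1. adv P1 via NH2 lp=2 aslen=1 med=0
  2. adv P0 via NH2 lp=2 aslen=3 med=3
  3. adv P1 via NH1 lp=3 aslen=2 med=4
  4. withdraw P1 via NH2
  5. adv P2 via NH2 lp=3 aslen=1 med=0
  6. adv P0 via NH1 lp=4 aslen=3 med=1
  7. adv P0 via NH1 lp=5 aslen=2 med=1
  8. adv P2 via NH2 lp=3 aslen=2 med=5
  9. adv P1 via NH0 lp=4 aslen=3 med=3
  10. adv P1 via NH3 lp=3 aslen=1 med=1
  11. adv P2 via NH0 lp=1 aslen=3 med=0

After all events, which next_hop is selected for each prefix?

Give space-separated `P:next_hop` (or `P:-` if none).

Op 1: best P0=- P1=NH2 P2=-
Op 2: best P0=NH2 P1=NH2 P2=-
Op 3: best P0=NH2 P1=NH1 P2=-
Op 4: best P0=NH2 P1=NH1 P2=-
Op 5: best P0=NH2 P1=NH1 P2=NH2
Op 6: best P0=NH1 P1=NH1 P2=NH2
Op 7: best P0=NH1 P1=NH1 P2=NH2
Op 8: best P0=NH1 P1=NH1 P2=NH2
Op 9: best P0=NH1 P1=NH0 P2=NH2
Op 10: best P0=NH1 P1=NH0 P2=NH2
Op 11: best P0=NH1 P1=NH0 P2=NH2

Answer: P0:NH1 P1:NH0 P2:NH2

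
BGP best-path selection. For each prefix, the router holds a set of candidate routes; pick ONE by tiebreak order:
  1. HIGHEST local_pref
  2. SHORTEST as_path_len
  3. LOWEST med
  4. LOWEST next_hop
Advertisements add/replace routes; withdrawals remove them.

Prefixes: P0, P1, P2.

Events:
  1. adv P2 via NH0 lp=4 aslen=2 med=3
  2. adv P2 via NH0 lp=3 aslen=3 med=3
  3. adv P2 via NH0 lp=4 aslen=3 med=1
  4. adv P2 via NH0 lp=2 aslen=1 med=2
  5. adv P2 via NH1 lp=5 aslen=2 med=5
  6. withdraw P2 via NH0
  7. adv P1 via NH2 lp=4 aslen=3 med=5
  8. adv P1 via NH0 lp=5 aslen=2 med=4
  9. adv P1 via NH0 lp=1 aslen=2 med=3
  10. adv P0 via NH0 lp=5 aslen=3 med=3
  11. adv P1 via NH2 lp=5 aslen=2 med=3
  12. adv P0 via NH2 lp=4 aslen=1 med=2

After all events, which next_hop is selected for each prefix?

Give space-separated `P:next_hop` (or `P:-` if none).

Answer: P0:NH0 P1:NH2 P2:NH1

Derivation:
Op 1: best P0=- P1=- P2=NH0
Op 2: best P0=- P1=- P2=NH0
Op 3: best P0=- P1=- P2=NH0
Op 4: best P0=- P1=- P2=NH0
Op 5: best P0=- P1=- P2=NH1
Op 6: best P0=- P1=- P2=NH1
Op 7: best P0=- P1=NH2 P2=NH1
Op 8: best P0=- P1=NH0 P2=NH1
Op 9: best P0=- P1=NH2 P2=NH1
Op 10: best P0=NH0 P1=NH2 P2=NH1
Op 11: best P0=NH0 P1=NH2 P2=NH1
Op 12: best P0=NH0 P1=NH2 P2=NH1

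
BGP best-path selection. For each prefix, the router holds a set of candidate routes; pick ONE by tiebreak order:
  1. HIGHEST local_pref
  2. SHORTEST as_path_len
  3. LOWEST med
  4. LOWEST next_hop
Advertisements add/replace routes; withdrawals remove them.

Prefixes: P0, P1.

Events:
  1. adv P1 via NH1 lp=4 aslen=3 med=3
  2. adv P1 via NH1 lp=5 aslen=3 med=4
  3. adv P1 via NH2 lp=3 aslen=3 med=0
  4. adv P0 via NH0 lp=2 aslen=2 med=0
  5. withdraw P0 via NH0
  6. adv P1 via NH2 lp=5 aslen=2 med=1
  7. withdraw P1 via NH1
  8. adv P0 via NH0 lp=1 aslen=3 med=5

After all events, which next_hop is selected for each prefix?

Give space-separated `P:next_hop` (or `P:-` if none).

Answer: P0:NH0 P1:NH2

Derivation:
Op 1: best P0=- P1=NH1
Op 2: best P0=- P1=NH1
Op 3: best P0=- P1=NH1
Op 4: best P0=NH0 P1=NH1
Op 5: best P0=- P1=NH1
Op 6: best P0=- P1=NH2
Op 7: best P0=- P1=NH2
Op 8: best P0=NH0 P1=NH2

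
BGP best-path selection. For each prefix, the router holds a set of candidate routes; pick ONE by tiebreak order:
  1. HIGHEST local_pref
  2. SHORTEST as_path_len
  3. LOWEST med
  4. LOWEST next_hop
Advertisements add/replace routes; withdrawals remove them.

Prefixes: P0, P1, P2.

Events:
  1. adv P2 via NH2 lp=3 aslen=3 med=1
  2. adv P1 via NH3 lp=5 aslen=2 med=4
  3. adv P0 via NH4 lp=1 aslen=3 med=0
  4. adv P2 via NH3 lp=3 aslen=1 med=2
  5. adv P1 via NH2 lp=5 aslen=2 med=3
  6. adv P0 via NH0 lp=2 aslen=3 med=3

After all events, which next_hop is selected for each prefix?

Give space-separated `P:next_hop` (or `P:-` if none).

Op 1: best P0=- P1=- P2=NH2
Op 2: best P0=- P1=NH3 P2=NH2
Op 3: best P0=NH4 P1=NH3 P2=NH2
Op 4: best P0=NH4 P1=NH3 P2=NH3
Op 5: best P0=NH4 P1=NH2 P2=NH3
Op 6: best P0=NH0 P1=NH2 P2=NH3

Answer: P0:NH0 P1:NH2 P2:NH3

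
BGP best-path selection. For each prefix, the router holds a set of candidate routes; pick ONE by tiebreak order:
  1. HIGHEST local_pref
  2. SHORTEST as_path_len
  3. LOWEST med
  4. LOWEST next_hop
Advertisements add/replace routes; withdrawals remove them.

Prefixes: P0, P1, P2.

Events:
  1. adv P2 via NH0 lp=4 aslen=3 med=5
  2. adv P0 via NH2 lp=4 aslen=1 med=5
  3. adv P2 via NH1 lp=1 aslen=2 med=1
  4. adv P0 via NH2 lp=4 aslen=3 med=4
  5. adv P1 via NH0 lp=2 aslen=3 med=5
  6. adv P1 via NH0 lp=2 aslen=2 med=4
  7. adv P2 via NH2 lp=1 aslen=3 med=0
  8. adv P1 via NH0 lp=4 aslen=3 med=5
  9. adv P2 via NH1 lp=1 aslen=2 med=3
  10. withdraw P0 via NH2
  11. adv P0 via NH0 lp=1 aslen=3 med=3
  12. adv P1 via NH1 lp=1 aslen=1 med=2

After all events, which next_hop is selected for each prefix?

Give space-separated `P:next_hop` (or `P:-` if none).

Answer: P0:NH0 P1:NH0 P2:NH0

Derivation:
Op 1: best P0=- P1=- P2=NH0
Op 2: best P0=NH2 P1=- P2=NH0
Op 3: best P0=NH2 P1=- P2=NH0
Op 4: best P0=NH2 P1=- P2=NH0
Op 5: best P0=NH2 P1=NH0 P2=NH0
Op 6: best P0=NH2 P1=NH0 P2=NH0
Op 7: best P0=NH2 P1=NH0 P2=NH0
Op 8: best P0=NH2 P1=NH0 P2=NH0
Op 9: best P0=NH2 P1=NH0 P2=NH0
Op 10: best P0=- P1=NH0 P2=NH0
Op 11: best P0=NH0 P1=NH0 P2=NH0
Op 12: best P0=NH0 P1=NH0 P2=NH0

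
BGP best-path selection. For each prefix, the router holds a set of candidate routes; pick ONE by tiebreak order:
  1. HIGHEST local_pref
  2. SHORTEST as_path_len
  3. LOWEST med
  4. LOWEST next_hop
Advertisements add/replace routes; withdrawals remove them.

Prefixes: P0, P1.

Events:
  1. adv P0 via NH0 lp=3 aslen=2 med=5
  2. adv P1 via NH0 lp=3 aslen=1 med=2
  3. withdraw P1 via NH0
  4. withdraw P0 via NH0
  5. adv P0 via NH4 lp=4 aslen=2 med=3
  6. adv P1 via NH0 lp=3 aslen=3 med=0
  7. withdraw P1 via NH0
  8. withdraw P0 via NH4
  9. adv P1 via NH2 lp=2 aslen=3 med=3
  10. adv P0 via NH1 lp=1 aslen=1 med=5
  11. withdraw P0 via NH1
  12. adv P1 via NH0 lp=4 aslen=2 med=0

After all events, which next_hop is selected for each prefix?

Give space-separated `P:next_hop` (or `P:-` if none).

Op 1: best P0=NH0 P1=-
Op 2: best P0=NH0 P1=NH0
Op 3: best P0=NH0 P1=-
Op 4: best P0=- P1=-
Op 5: best P0=NH4 P1=-
Op 6: best P0=NH4 P1=NH0
Op 7: best P0=NH4 P1=-
Op 8: best P0=- P1=-
Op 9: best P0=- P1=NH2
Op 10: best P0=NH1 P1=NH2
Op 11: best P0=- P1=NH2
Op 12: best P0=- P1=NH0

Answer: P0:- P1:NH0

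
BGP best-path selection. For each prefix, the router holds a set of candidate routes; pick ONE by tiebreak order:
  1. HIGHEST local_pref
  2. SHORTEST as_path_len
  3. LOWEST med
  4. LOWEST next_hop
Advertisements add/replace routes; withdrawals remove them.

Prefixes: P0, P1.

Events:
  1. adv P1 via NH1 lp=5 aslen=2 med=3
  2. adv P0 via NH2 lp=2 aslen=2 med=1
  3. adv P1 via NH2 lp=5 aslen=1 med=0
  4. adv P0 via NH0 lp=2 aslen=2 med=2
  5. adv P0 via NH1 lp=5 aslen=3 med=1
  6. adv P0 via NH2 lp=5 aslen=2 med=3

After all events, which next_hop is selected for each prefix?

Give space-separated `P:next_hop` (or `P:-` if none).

Op 1: best P0=- P1=NH1
Op 2: best P0=NH2 P1=NH1
Op 3: best P0=NH2 P1=NH2
Op 4: best P0=NH2 P1=NH2
Op 5: best P0=NH1 P1=NH2
Op 6: best P0=NH2 P1=NH2

Answer: P0:NH2 P1:NH2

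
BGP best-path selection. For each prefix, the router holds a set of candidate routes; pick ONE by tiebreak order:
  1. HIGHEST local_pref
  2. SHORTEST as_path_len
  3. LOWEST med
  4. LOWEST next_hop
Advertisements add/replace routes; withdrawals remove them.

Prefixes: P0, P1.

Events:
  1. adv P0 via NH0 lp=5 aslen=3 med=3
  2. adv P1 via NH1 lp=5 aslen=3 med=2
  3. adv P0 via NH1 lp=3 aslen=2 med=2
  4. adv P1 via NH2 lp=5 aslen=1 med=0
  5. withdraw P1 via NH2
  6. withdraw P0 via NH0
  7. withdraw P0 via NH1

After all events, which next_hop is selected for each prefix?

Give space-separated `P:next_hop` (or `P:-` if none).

Op 1: best P0=NH0 P1=-
Op 2: best P0=NH0 P1=NH1
Op 3: best P0=NH0 P1=NH1
Op 4: best P0=NH0 P1=NH2
Op 5: best P0=NH0 P1=NH1
Op 6: best P0=NH1 P1=NH1
Op 7: best P0=- P1=NH1

Answer: P0:- P1:NH1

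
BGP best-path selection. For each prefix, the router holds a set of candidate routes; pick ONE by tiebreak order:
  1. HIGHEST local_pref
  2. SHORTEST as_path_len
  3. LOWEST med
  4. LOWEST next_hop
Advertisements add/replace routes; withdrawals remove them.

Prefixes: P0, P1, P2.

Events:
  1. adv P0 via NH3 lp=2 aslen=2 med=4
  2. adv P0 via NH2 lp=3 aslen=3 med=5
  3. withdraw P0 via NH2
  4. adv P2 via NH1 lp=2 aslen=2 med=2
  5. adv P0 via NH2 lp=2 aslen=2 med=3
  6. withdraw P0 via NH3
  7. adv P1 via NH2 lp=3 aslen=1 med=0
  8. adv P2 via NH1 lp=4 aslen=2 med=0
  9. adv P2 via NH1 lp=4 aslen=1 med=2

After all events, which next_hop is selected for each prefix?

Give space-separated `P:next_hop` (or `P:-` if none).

Answer: P0:NH2 P1:NH2 P2:NH1

Derivation:
Op 1: best P0=NH3 P1=- P2=-
Op 2: best P0=NH2 P1=- P2=-
Op 3: best P0=NH3 P1=- P2=-
Op 4: best P0=NH3 P1=- P2=NH1
Op 5: best P0=NH2 P1=- P2=NH1
Op 6: best P0=NH2 P1=- P2=NH1
Op 7: best P0=NH2 P1=NH2 P2=NH1
Op 8: best P0=NH2 P1=NH2 P2=NH1
Op 9: best P0=NH2 P1=NH2 P2=NH1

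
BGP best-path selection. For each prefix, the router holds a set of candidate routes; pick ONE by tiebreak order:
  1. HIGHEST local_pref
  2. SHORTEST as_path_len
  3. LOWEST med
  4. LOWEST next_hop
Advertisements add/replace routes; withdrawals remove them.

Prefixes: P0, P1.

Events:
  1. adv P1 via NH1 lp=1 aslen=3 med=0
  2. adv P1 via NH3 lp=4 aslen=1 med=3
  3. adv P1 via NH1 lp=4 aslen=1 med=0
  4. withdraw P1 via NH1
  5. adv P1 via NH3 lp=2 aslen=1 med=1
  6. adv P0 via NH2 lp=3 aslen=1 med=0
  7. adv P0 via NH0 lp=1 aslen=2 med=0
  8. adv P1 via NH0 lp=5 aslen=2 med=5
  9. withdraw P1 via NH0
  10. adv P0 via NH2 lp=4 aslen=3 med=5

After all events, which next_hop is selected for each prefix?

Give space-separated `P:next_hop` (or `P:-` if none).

Answer: P0:NH2 P1:NH3

Derivation:
Op 1: best P0=- P1=NH1
Op 2: best P0=- P1=NH3
Op 3: best P0=- P1=NH1
Op 4: best P0=- P1=NH3
Op 5: best P0=- P1=NH3
Op 6: best P0=NH2 P1=NH3
Op 7: best P0=NH2 P1=NH3
Op 8: best P0=NH2 P1=NH0
Op 9: best P0=NH2 P1=NH3
Op 10: best P0=NH2 P1=NH3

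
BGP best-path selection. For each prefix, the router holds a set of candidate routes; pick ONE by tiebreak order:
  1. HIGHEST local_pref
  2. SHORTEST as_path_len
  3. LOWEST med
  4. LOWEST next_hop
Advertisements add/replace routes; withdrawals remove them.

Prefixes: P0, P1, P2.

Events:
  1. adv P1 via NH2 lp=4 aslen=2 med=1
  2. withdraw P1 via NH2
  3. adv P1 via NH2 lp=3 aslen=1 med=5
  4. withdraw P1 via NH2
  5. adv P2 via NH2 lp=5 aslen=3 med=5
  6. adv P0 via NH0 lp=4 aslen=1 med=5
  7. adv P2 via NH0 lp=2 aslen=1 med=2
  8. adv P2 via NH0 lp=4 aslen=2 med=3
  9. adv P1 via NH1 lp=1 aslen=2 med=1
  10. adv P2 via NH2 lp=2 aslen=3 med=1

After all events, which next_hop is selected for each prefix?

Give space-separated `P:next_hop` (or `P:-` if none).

Answer: P0:NH0 P1:NH1 P2:NH0

Derivation:
Op 1: best P0=- P1=NH2 P2=-
Op 2: best P0=- P1=- P2=-
Op 3: best P0=- P1=NH2 P2=-
Op 4: best P0=- P1=- P2=-
Op 5: best P0=- P1=- P2=NH2
Op 6: best P0=NH0 P1=- P2=NH2
Op 7: best P0=NH0 P1=- P2=NH2
Op 8: best P0=NH0 P1=- P2=NH2
Op 9: best P0=NH0 P1=NH1 P2=NH2
Op 10: best P0=NH0 P1=NH1 P2=NH0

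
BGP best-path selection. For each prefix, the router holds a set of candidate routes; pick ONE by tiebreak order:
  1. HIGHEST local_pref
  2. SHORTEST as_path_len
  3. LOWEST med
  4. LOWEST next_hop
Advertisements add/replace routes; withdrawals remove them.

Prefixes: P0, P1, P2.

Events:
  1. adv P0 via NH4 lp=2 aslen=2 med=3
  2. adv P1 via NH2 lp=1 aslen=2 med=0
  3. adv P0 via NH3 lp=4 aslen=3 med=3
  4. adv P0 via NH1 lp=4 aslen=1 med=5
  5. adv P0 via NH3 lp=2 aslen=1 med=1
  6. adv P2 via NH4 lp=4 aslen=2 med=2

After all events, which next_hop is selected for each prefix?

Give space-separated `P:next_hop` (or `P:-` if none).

Op 1: best P0=NH4 P1=- P2=-
Op 2: best P0=NH4 P1=NH2 P2=-
Op 3: best P0=NH3 P1=NH2 P2=-
Op 4: best P0=NH1 P1=NH2 P2=-
Op 5: best P0=NH1 P1=NH2 P2=-
Op 6: best P0=NH1 P1=NH2 P2=NH4

Answer: P0:NH1 P1:NH2 P2:NH4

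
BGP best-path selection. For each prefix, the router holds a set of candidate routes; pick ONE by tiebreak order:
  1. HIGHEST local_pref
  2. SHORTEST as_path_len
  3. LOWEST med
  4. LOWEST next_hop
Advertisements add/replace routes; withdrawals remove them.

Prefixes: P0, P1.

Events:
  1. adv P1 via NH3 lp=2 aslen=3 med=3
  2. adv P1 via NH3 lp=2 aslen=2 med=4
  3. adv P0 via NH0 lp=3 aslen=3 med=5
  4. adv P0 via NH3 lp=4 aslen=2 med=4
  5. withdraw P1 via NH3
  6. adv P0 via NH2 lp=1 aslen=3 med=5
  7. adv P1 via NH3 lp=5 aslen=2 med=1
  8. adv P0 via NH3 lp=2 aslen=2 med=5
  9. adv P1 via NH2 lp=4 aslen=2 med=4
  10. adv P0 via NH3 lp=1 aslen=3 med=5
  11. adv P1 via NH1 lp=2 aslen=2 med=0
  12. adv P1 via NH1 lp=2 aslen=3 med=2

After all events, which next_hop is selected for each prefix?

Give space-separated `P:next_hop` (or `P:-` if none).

Answer: P0:NH0 P1:NH3

Derivation:
Op 1: best P0=- P1=NH3
Op 2: best P0=- P1=NH3
Op 3: best P0=NH0 P1=NH3
Op 4: best P0=NH3 P1=NH3
Op 5: best P0=NH3 P1=-
Op 6: best P0=NH3 P1=-
Op 7: best P0=NH3 P1=NH3
Op 8: best P0=NH0 P1=NH3
Op 9: best P0=NH0 P1=NH3
Op 10: best P0=NH0 P1=NH3
Op 11: best P0=NH0 P1=NH3
Op 12: best P0=NH0 P1=NH3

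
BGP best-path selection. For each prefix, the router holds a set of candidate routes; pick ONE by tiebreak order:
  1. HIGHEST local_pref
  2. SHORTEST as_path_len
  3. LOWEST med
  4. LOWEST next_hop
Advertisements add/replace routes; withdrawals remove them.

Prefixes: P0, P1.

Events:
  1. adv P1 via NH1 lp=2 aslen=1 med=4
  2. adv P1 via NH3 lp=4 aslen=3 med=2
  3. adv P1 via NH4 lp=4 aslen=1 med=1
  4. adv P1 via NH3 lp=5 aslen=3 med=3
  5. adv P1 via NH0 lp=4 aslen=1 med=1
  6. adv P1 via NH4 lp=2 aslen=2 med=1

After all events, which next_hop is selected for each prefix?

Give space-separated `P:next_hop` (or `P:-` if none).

Op 1: best P0=- P1=NH1
Op 2: best P0=- P1=NH3
Op 3: best P0=- P1=NH4
Op 4: best P0=- P1=NH3
Op 5: best P0=- P1=NH3
Op 6: best P0=- P1=NH3

Answer: P0:- P1:NH3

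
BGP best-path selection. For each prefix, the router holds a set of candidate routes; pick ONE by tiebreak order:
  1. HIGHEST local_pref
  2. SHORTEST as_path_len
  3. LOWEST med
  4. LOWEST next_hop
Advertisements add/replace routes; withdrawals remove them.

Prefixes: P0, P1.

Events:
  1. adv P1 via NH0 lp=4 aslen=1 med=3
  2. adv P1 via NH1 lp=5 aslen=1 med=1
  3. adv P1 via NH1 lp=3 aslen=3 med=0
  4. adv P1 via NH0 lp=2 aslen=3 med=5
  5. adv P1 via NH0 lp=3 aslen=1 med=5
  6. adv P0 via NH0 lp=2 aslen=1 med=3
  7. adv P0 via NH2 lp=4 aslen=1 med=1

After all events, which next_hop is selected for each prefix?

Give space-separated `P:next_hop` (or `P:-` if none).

Op 1: best P0=- P1=NH0
Op 2: best P0=- P1=NH1
Op 3: best P0=- P1=NH0
Op 4: best P0=- P1=NH1
Op 5: best P0=- P1=NH0
Op 6: best P0=NH0 P1=NH0
Op 7: best P0=NH2 P1=NH0

Answer: P0:NH2 P1:NH0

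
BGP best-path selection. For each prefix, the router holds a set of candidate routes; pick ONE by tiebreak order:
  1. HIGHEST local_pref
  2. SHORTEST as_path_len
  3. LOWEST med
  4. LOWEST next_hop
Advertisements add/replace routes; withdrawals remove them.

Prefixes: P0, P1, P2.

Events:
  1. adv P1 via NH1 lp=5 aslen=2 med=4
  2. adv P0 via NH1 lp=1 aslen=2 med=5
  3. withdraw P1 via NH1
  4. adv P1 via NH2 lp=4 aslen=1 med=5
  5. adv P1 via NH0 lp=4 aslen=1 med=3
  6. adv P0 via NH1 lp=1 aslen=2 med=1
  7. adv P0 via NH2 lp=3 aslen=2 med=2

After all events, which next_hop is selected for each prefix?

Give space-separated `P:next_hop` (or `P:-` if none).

Op 1: best P0=- P1=NH1 P2=-
Op 2: best P0=NH1 P1=NH1 P2=-
Op 3: best P0=NH1 P1=- P2=-
Op 4: best P0=NH1 P1=NH2 P2=-
Op 5: best P0=NH1 P1=NH0 P2=-
Op 6: best P0=NH1 P1=NH0 P2=-
Op 7: best P0=NH2 P1=NH0 P2=-

Answer: P0:NH2 P1:NH0 P2:-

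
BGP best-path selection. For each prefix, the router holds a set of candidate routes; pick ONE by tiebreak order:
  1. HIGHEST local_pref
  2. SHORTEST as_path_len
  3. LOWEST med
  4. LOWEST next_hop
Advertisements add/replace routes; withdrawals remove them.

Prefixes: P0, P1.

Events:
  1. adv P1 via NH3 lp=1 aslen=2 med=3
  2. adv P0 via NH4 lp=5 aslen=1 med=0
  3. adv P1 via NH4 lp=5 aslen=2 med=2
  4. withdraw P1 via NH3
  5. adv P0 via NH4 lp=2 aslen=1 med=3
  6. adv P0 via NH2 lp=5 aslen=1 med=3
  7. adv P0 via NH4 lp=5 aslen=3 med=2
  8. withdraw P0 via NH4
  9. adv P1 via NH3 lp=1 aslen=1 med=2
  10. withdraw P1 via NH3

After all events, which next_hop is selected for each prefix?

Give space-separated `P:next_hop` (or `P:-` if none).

Op 1: best P0=- P1=NH3
Op 2: best P0=NH4 P1=NH3
Op 3: best P0=NH4 P1=NH4
Op 4: best P0=NH4 P1=NH4
Op 5: best P0=NH4 P1=NH4
Op 6: best P0=NH2 P1=NH4
Op 7: best P0=NH2 P1=NH4
Op 8: best P0=NH2 P1=NH4
Op 9: best P0=NH2 P1=NH4
Op 10: best P0=NH2 P1=NH4

Answer: P0:NH2 P1:NH4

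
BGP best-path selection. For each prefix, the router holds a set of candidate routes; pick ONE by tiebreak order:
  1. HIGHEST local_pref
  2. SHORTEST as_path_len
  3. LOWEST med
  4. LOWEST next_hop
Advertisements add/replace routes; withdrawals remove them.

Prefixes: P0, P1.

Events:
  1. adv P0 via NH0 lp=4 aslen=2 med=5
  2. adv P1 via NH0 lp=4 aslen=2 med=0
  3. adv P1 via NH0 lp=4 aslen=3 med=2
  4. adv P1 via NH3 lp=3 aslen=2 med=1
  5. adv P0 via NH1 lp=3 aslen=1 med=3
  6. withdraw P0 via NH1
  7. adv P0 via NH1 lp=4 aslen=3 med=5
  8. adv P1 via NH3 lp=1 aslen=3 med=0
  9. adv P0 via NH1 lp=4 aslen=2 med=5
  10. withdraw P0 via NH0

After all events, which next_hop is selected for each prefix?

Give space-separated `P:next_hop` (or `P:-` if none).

Op 1: best P0=NH0 P1=-
Op 2: best P0=NH0 P1=NH0
Op 3: best P0=NH0 P1=NH0
Op 4: best P0=NH0 P1=NH0
Op 5: best P0=NH0 P1=NH0
Op 6: best P0=NH0 P1=NH0
Op 7: best P0=NH0 P1=NH0
Op 8: best P0=NH0 P1=NH0
Op 9: best P0=NH0 P1=NH0
Op 10: best P0=NH1 P1=NH0

Answer: P0:NH1 P1:NH0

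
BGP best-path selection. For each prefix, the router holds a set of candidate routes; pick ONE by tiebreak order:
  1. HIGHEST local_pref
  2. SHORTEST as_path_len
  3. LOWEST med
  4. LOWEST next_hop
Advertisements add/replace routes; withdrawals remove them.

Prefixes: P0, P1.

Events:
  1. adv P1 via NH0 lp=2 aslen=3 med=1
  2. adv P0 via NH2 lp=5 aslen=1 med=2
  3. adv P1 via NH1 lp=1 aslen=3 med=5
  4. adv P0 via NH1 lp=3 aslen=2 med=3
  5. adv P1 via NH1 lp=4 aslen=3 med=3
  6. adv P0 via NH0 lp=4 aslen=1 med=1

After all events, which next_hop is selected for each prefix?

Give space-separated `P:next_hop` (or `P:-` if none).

Op 1: best P0=- P1=NH0
Op 2: best P0=NH2 P1=NH0
Op 3: best P0=NH2 P1=NH0
Op 4: best P0=NH2 P1=NH0
Op 5: best P0=NH2 P1=NH1
Op 6: best P0=NH2 P1=NH1

Answer: P0:NH2 P1:NH1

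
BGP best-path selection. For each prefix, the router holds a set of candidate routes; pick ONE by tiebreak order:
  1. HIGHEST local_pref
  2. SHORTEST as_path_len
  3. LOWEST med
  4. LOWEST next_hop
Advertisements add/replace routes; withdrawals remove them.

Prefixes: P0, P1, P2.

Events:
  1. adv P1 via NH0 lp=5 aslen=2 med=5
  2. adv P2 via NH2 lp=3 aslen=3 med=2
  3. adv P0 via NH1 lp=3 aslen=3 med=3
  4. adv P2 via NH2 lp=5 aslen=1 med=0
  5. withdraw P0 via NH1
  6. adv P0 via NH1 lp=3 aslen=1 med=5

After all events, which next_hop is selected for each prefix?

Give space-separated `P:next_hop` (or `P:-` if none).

Answer: P0:NH1 P1:NH0 P2:NH2

Derivation:
Op 1: best P0=- P1=NH0 P2=-
Op 2: best P0=- P1=NH0 P2=NH2
Op 3: best P0=NH1 P1=NH0 P2=NH2
Op 4: best P0=NH1 P1=NH0 P2=NH2
Op 5: best P0=- P1=NH0 P2=NH2
Op 6: best P0=NH1 P1=NH0 P2=NH2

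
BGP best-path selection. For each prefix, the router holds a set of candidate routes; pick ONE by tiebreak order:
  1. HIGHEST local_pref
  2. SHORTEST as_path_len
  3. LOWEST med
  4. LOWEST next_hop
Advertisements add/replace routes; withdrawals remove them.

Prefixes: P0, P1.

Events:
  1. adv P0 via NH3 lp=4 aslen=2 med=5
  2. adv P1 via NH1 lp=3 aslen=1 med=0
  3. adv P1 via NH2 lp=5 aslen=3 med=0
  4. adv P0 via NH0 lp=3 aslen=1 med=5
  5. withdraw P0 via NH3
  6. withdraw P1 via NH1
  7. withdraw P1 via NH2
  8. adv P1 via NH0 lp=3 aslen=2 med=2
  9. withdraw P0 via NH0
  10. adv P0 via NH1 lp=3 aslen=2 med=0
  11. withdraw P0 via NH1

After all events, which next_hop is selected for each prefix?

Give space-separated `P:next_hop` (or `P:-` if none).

Op 1: best P0=NH3 P1=-
Op 2: best P0=NH3 P1=NH1
Op 3: best P0=NH3 P1=NH2
Op 4: best P0=NH3 P1=NH2
Op 5: best P0=NH0 P1=NH2
Op 6: best P0=NH0 P1=NH2
Op 7: best P0=NH0 P1=-
Op 8: best P0=NH0 P1=NH0
Op 9: best P0=- P1=NH0
Op 10: best P0=NH1 P1=NH0
Op 11: best P0=- P1=NH0

Answer: P0:- P1:NH0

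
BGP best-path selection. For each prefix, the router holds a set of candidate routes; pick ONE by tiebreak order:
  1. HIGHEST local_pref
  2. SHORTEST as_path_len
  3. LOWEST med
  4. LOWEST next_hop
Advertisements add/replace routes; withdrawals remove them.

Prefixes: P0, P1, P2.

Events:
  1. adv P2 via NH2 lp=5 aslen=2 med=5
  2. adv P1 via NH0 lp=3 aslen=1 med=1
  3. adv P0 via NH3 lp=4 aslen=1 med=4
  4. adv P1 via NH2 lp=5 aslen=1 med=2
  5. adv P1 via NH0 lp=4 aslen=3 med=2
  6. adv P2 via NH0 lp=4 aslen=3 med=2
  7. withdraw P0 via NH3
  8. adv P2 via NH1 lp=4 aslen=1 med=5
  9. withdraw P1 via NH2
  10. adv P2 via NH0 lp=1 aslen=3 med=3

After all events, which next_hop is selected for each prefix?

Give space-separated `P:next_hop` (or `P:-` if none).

Op 1: best P0=- P1=- P2=NH2
Op 2: best P0=- P1=NH0 P2=NH2
Op 3: best P0=NH3 P1=NH0 P2=NH2
Op 4: best P0=NH3 P1=NH2 P2=NH2
Op 5: best P0=NH3 P1=NH2 P2=NH2
Op 6: best P0=NH3 P1=NH2 P2=NH2
Op 7: best P0=- P1=NH2 P2=NH2
Op 8: best P0=- P1=NH2 P2=NH2
Op 9: best P0=- P1=NH0 P2=NH2
Op 10: best P0=- P1=NH0 P2=NH2

Answer: P0:- P1:NH0 P2:NH2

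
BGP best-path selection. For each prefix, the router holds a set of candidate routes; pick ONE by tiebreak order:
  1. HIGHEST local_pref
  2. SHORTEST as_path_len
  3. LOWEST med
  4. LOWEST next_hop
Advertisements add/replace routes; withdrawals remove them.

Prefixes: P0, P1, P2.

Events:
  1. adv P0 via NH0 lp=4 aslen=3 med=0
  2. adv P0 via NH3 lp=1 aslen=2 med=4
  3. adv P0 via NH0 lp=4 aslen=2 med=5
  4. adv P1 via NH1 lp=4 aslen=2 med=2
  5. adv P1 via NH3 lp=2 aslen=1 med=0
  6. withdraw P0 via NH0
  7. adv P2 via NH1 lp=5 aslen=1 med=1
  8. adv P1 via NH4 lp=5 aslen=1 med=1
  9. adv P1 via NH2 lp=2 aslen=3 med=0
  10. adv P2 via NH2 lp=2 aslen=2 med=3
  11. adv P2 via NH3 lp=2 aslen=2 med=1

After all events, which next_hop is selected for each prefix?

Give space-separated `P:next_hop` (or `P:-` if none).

Answer: P0:NH3 P1:NH4 P2:NH1

Derivation:
Op 1: best P0=NH0 P1=- P2=-
Op 2: best P0=NH0 P1=- P2=-
Op 3: best P0=NH0 P1=- P2=-
Op 4: best P0=NH0 P1=NH1 P2=-
Op 5: best P0=NH0 P1=NH1 P2=-
Op 6: best P0=NH3 P1=NH1 P2=-
Op 7: best P0=NH3 P1=NH1 P2=NH1
Op 8: best P0=NH3 P1=NH4 P2=NH1
Op 9: best P0=NH3 P1=NH4 P2=NH1
Op 10: best P0=NH3 P1=NH4 P2=NH1
Op 11: best P0=NH3 P1=NH4 P2=NH1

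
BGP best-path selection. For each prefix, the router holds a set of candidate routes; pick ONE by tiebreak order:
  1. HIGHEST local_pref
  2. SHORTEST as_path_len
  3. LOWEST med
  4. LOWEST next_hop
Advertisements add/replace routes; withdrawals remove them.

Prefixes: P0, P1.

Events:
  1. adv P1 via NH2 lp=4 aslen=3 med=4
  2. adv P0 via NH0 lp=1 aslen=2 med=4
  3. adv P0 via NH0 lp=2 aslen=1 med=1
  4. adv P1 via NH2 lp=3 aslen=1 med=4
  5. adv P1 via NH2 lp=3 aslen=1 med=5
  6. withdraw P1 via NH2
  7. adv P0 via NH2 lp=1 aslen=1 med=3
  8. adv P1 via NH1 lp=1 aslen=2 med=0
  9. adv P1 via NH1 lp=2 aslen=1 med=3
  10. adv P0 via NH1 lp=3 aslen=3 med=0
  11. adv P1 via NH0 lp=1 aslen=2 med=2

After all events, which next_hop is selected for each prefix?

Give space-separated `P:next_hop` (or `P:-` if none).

Answer: P0:NH1 P1:NH1

Derivation:
Op 1: best P0=- P1=NH2
Op 2: best P0=NH0 P1=NH2
Op 3: best P0=NH0 P1=NH2
Op 4: best P0=NH0 P1=NH2
Op 5: best P0=NH0 P1=NH2
Op 6: best P0=NH0 P1=-
Op 7: best P0=NH0 P1=-
Op 8: best P0=NH0 P1=NH1
Op 9: best P0=NH0 P1=NH1
Op 10: best P0=NH1 P1=NH1
Op 11: best P0=NH1 P1=NH1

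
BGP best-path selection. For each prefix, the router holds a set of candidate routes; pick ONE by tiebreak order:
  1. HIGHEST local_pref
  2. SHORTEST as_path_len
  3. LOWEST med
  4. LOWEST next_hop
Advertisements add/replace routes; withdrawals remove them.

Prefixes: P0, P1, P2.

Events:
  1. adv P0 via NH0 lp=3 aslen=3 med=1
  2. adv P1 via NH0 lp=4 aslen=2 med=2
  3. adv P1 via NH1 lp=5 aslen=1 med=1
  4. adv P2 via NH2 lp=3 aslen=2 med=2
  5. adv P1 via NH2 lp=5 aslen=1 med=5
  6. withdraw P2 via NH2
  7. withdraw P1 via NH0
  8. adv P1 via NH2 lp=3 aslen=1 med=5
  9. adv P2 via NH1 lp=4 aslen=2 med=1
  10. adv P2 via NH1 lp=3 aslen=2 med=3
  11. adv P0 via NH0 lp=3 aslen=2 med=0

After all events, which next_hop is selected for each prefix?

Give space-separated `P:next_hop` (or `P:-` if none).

Answer: P0:NH0 P1:NH1 P2:NH1

Derivation:
Op 1: best P0=NH0 P1=- P2=-
Op 2: best P0=NH0 P1=NH0 P2=-
Op 3: best P0=NH0 P1=NH1 P2=-
Op 4: best P0=NH0 P1=NH1 P2=NH2
Op 5: best P0=NH0 P1=NH1 P2=NH2
Op 6: best P0=NH0 P1=NH1 P2=-
Op 7: best P0=NH0 P1=NH1 P2=-
Op 8: best P0=NH0 P1=NH1 P2=-
Op 9: best P0=NH0 P1=NH1 P2=NH1
Op 10: best P0=NH0 P1=NH1 P2=NH1
Op 11: best P0=NH0 P1=NH1 P2=NH1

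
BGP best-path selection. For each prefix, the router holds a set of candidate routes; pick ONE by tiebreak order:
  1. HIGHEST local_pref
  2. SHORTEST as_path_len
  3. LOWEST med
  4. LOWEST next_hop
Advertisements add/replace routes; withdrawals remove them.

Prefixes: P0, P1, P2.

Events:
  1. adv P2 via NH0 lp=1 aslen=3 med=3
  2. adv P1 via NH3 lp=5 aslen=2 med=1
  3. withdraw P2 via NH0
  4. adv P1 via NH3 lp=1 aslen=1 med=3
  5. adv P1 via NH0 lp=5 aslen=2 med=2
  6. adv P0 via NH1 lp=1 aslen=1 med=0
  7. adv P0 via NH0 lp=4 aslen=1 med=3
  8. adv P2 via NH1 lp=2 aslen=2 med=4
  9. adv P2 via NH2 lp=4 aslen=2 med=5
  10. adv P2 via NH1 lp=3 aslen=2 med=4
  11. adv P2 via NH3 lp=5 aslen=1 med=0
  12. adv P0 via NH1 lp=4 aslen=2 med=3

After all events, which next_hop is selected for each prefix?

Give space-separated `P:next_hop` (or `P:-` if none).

Answer: P0:NH0 P1:NH0 P2:NH3

Derivation:
Op 1: best P0=- P1=- P2=NH0
Op 2: best P0=- P1=NH3 P2=NH0
Op 3: best P0=- P1=NH3 P2=-
Op 4: best P0=- P1=NH3 P2=-
Op 5: best P0=- P1=NH0 P2=-
Op 6: best P0=NH1 P1=NH0 P2=-
Op 7: best P0=NH0 P1=NH0 P2=-
Op 8: best P0=NH0 P1=NH0 P2=NH1
Op 9: best P0=NH0 P1=NH0 P2=NH2
Op 10: best P0=NH0 P1=NH0 P2=NH2
Op 11: best P0=NH0 P1=NH0 P2=NH3
Op 12: best P0=NH0 P1=NH0 P2=NH3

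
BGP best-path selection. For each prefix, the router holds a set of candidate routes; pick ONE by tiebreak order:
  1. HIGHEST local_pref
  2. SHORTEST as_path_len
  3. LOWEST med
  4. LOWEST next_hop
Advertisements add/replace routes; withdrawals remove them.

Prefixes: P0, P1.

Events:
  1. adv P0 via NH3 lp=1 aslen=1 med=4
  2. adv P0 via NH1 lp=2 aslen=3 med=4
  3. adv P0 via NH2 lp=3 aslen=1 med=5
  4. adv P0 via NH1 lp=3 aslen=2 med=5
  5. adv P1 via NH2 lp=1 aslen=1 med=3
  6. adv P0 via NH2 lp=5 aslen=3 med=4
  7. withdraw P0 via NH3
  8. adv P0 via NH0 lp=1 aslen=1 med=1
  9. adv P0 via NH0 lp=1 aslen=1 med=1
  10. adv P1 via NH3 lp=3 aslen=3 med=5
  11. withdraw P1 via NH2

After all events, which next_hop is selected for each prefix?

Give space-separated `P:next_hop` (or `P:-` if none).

Op 1: best P0=NH3 P1=-
Op 2: best P0=NH1 P1=-
Op 3: best P0=NH2 P1=-
Op 4: best P0=NH2 P1=-
Op 5: best P0=NH2 P1=NH2
Op 6: best P0=NH2 P1=NH2
Op 7: best P0=NH2 P1=NH2
Op 8: best P0=NH2 P1=NH2
Op 9: best P0=NH2 P1=NH2
Op 10: best P0=NH2 P1=NH3
Op 11: best P0=NH2 P1=NH3

Answer: P0:NH2 P1:NH3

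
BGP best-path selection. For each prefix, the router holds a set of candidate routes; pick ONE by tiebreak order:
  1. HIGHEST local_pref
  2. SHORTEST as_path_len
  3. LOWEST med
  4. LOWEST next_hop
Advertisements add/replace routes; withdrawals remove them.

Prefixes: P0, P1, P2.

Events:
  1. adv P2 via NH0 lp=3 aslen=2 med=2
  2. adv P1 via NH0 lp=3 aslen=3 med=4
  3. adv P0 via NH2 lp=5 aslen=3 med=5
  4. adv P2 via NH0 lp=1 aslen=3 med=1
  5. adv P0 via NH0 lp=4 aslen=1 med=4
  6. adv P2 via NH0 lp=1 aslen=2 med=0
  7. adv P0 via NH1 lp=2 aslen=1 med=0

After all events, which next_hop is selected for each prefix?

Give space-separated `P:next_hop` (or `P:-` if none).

Op 1: best P0=- P1=- P2=NH0
Op 2: best P0=- P1=NH0 P2=NH0
Op 3: best P0=NH2 P1=NH0 P2=NH0
Op 4: best P0=NH2 P1=NH0 P2=NH0
Op 5: best P0=NH2 P1=NH0 P2=NH0
Op 6: best P0=NH2 P1=NH0 P2=NH0
Op 7: best P0=NH2 P1=NH0 P2=NH0

Answer: P0:NH2 P1:NH0 P2:NH0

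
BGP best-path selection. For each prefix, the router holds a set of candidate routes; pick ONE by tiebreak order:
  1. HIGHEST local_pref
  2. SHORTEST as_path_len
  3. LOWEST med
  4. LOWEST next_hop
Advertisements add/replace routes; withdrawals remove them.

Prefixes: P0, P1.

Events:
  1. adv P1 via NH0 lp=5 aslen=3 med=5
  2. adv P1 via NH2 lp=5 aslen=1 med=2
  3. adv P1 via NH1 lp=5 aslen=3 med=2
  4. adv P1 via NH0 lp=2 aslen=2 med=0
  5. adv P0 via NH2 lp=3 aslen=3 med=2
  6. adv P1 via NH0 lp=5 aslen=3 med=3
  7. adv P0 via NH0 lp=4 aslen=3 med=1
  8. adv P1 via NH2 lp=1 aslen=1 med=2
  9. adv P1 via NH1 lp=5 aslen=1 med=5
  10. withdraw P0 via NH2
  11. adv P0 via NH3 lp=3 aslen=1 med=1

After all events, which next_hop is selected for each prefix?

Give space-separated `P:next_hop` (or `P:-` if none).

Op 1: best P0=- P1=NH0
Op 2: best P0=- P1=NH2
Op 3: best P0=- P1=NH2
Op 4: best P0=- P1=NH2
Op 5: best P0=NH2 P1=NH2
Op 6: best P0=NH2 P1=NH2
Op 7: best P0=NH0 P1=NH2
Op 8: best P0=NH0 P1=NH1
Op 9: best P0=NH0 P1=NH1
Op 10: best P0=NH0 P1=NH1
Op 11: best P0=NH0 P1=NH1

Answer: P0:NH0 P1:NH1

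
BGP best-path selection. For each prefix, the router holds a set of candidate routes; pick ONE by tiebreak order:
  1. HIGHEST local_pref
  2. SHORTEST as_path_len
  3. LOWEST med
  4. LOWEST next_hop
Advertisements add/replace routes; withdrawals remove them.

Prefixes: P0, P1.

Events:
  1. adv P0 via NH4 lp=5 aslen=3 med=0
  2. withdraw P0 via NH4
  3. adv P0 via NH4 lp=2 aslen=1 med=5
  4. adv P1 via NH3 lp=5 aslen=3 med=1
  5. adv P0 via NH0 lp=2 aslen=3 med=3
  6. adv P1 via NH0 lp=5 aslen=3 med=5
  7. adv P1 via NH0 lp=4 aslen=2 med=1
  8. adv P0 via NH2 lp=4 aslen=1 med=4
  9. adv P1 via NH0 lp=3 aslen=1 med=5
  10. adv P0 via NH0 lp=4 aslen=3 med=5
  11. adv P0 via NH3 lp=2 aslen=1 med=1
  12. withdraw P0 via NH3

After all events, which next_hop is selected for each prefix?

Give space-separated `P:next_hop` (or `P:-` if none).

Answer: P0:NH2 P1:NH3

Derivation:
Op 1: best P0=NH4 P1=-
Op 2: best P0=- P1=-
Op 3: best P0=NH4 P1=-
Op 4: best P0=NH4 P1=NH3
Op 5: best P0=NH4 P1=NH3
Op 6: best P0=NH4 P1=NH3
Op 7: best P0=NH4 P1=NH3
Op 8: best P0=NH2 P1=NH3
Op 9: best P0=NH2 P1=NH3
Op 10: best P0=NH2 P1=NH3
Op 11: best P0=NH2 P1=NH3
Op 12: best P0=NH2 P1=NH3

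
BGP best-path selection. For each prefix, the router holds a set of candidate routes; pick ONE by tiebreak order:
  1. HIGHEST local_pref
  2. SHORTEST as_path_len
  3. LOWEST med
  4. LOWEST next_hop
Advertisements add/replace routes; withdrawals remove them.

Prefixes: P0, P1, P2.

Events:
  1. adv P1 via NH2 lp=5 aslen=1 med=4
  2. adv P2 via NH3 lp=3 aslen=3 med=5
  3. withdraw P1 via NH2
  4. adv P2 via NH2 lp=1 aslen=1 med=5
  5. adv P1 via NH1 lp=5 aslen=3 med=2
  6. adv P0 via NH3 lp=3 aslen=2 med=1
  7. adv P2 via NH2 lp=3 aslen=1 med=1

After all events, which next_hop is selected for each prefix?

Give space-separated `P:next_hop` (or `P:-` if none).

Answer: P0:NH3 P1:NH1 P2:NH2

Derivation:
Op 1: best P0=- P1=NH2 P2=-
Op 2: best P0=- P1=NH2 P2=NH3
Op 3: best P0=- P1=- P2=NH3
Op 4: best P0=- P1=- P2=NH3
Op 5: best P0=- P1=NH1 P2=NH3
Op 6: best P0=NH3 P1=NH1 P2=NH3
Op 7: best P0=NH3 P1=NH1 P2=NH2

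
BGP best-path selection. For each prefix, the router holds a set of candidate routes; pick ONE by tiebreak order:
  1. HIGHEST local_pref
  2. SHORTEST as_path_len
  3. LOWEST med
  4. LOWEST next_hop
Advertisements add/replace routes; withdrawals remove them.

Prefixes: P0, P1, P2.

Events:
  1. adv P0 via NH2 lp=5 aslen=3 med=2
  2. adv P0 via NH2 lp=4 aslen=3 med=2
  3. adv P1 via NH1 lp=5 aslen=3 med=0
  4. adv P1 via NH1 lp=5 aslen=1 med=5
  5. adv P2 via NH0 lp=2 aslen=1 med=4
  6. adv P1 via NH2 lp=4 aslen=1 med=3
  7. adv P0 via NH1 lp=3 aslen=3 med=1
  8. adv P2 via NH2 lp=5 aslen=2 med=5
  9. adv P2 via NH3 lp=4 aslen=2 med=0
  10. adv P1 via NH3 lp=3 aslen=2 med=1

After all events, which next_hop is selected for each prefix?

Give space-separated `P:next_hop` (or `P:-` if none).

Op 1: best P0=NH2 P1=- P2=-
Op 2: best P0=NH2 P1=- P2=-
Op 3: best P0=NH2 P1=NH1 P2=-
Op 4: best P0=NH2 P1=NH1 P2=-
Op 5: best P0=NH2 P1=NH1 P2=NH0
Op 6: best P0=NH2 P1=NH1 P2=NH0
Op 7: best P0=NH2 P1=NH1 P2=NH0
Op 8: best P0=NH2 P1=NH1 P2=NH2
Op 9: best P0=NH2 P1=NH1 P2=NH2
Op 10: best P0=NH2 P1=NH1 P2=NH2

Answer: P0:NH2 P1:NH1 P2:NH2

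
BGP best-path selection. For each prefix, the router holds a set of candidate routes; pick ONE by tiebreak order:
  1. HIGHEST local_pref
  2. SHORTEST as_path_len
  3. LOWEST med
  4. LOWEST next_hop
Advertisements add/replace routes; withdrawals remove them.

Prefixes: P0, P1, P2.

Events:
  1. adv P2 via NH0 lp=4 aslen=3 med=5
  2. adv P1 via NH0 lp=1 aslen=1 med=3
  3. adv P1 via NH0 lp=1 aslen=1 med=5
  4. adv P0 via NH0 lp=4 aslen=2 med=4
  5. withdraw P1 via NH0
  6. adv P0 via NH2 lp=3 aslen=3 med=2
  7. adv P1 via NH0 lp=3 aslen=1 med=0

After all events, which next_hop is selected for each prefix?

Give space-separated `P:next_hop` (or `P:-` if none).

Answer: P0:NH0 P1:NH0 P2:NH0

Derivation:
Op 1: best P0=- P1=- P2=NH0
Op 2: best P0=- P1=NH0 P2=NH0
Op 3: best P0=- P1=NH0 P2=NH0
Op 4: best P0=NH0 P1=NH0 P2=NH0
Op 5: best P0=NH0 P1=- P2=NH0
Op 6: best P0=NH0 P1=- P2=NH0
Op 7: best P0=NH0 P1=NH0 P2=NH0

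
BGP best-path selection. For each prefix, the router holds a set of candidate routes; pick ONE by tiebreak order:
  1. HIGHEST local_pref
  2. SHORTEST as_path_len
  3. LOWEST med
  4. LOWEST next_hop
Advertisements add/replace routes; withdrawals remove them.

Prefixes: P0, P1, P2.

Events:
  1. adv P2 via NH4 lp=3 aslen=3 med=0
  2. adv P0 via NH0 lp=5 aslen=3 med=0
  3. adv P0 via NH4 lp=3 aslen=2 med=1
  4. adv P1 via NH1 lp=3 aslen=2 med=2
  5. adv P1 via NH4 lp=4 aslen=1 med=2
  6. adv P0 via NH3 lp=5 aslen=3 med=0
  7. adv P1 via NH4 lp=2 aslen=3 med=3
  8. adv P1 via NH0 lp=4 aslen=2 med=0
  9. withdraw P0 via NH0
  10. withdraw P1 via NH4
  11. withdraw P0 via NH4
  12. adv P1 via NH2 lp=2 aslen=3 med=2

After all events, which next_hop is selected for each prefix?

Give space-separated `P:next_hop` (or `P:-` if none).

Op 1: best P0=- P1=- P2=NH4
Op 2: best P0=NH0 P1=- P2=NH4
Op 3: best P0=NH0 P1=- P2=NH4
Op 4: best P0=NH0 P1=NH1 P2=NH4
Op 5: best P0=NH0 P1=NH4 P2=NH4
Op 6: best P0=NH0 P1=NH4 P2=NH4
Op 7: best P0=NH0 P1=NH1 P2=NH4
Op 8: best P0=NH0 P1=NH0 P2=NH4
Op 9: best P0=NH3 P1=NH0 P2=NH4
Op 10: best P0=NH3 P1=NH0 P2=NH4
Op 11: best P0=NH3 P1=NH0 P2=NH4
Op 12: best P0=NH3 P1=NH0 P2=NH4

Answer: P0:NH3 P1:NH0 P2:NH4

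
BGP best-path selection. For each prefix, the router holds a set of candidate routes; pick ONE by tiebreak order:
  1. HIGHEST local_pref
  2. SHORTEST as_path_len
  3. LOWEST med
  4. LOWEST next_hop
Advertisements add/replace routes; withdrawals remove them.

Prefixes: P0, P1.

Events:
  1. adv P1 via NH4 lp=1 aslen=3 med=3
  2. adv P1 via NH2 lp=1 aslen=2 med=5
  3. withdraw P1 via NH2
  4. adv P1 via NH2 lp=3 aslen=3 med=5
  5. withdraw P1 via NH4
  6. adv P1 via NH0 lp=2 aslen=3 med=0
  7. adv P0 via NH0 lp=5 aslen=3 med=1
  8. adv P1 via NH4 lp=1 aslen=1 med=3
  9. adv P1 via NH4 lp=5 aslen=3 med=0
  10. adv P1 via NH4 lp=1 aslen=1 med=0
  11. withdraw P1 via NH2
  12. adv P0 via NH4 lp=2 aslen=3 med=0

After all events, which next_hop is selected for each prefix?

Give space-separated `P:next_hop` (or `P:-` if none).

Op 1: best P0=- P1=NH4
Op 2: best P0=- P1=NH2
Op 3: best P0=- P1=NH4
Op 4: best P0=- P1=NH2
Op 5: best P0=- P1=NH2
Op 6: best P0=- P1=NH2
Op 7: best P0=NH0 P1=NH2
Op 8: best P0=NH0 P1=NH2
Op 9: best P0=NH0 P1=NH4
Op 10: best P0=NH0 P1=NH2
Op 11: best P0=NH0 P1=NH0
Op 12: best P0=NH0 P1=NH0

Answer: P0:NH0 P1:NH0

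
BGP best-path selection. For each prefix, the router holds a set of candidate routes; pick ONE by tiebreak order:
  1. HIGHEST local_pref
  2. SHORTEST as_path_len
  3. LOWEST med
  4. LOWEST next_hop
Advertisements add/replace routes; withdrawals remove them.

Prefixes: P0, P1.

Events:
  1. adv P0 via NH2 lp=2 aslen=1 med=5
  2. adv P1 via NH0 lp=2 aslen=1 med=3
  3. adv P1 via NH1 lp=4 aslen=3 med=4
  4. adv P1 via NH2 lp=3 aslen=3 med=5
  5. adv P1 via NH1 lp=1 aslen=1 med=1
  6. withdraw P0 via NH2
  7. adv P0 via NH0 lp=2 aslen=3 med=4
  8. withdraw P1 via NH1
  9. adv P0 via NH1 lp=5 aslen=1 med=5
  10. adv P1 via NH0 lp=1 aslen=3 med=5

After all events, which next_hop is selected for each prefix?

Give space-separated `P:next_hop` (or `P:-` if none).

Op 1: best P0=NH2 P1=-
Op 2: best P0=NH2 P1=NH0
Op 3: best P0=NH2 P1=NH1
Op 4: best P0=NH2 P1=NH1
Op 5: best P0=NH2 P1=NH2
Op 6: best P0=- P1=NH2
Op 7: best P0=NH0 P1=NH2
Op 8: best P0=NH0 P1=NH2
Op 9: best P0=NH1 P1=NH2
Op 10: best P0=NH1 P1=NH2

Answer: P0:NH1 P1:NH2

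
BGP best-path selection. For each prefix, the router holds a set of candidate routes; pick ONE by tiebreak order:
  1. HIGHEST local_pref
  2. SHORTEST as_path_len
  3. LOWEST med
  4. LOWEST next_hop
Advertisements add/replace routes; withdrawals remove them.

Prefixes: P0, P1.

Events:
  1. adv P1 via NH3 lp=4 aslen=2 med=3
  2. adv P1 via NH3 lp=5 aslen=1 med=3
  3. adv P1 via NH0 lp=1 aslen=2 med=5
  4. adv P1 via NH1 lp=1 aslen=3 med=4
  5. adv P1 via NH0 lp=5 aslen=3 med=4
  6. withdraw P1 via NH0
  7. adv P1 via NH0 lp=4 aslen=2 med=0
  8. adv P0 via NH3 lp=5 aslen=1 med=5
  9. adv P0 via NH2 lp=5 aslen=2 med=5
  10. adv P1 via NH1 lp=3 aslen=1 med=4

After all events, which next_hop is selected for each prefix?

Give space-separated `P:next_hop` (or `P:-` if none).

Op 1: best P0=- P1=NH3
Op 2: best P0=- P1=NH3
Op 3: best P0=- P1=NH3
Op 4: best P0=- P1=NH3
Op 5: best P0=- P1=NH3
Op 6: best P0=- P1=NH3
Op 7: best P0=- P1=NH3
Op 8: best P0=NH3 P1=NH3
Op 9: best P0=NH3 P1=NH3
Op 10: best P0=NH3 P1=NH3

Answer: P0:NH3 P1:NH3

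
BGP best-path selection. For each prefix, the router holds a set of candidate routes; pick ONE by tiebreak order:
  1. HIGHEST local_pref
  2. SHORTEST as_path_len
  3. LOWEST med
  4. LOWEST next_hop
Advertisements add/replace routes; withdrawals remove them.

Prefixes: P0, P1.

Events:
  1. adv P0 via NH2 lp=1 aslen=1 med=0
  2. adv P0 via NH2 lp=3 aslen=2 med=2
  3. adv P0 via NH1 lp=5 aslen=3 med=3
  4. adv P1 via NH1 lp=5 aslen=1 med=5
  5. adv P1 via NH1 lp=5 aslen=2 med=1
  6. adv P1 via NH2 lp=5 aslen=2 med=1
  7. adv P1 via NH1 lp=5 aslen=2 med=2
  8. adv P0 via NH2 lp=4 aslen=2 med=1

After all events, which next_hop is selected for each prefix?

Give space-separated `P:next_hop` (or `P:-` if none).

Op 1: best P0=NH2 P1=-
Op 2: best P0=NH2 P1=-
Op 3: best P0=NH1 P1=-
Op 4: best P0=NH1 P1=NH1
Op 5: best P0=NH1 P1=NH1
Op 6: best P0=NH1 P1=NH1
Op 7: best P0=NH1 P1=NH2
Op 8: best P0=NH1 P1=NH2

Answer: P0:NH1 P1:NH2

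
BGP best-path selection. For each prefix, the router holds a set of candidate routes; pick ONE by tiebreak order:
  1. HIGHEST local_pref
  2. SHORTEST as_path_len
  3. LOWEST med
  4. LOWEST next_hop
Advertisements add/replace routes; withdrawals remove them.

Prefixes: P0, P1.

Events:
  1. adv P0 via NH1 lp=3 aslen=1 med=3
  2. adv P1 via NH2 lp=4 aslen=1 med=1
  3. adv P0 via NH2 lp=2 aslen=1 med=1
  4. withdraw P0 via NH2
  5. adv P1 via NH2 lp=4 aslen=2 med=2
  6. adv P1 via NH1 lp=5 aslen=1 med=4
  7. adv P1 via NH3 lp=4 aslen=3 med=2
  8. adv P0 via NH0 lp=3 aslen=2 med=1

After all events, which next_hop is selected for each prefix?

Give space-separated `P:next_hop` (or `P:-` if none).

Op 1: best P0=NH1 P1=-
Op 2: best P0=NH1 P1=NH2
Op 3: best P0=NH1 P1=NH2
Op 4: best P0=NH1 P1=NH2
Op 5: best P0=NH1 P1=NH2
Op 6: best P0=NH1 P1=NH1
Op 7: best P0=NH1 P1=NH1
Op 8: best P0=NH1 P1=NH1

Answer: P0:NH1 P1:NH1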